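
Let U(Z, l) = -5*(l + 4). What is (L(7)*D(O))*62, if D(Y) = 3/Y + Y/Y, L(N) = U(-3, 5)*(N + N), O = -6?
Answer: -19530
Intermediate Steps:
U(Z, l) = -20 - 5*l (U(Z, l) = -5*(4 + l) = -20 - 5*l)
L(N) = -90*N (L(N) = (-20 - 5*5)*(N + N) = (-20 - 25)*(2*N) = -90*N)
D(Y) = 1 + 3/Y (D(Y) = 3/Y + 1 = 1 + 3/Y)
(L(7)*D(O))*62 = ((-90*7)*((3 - 6)/(-6)))*62 = -(-105)*(-3)*62 = -630*½*62 = -315*62 = -19530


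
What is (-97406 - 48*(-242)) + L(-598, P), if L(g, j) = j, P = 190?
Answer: -85600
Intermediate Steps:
(-97406 - 48*(-242)) + L(-598, P) = (-97406 - 48*(-242)) + 190 = (-97406 - 1*(-11616)) + 190 = (-97406 + 11616) + 190 = -85790 + 190 = -85600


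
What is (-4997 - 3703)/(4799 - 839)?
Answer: -145/66 ≈ -2.1970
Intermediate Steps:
(-4997 - 3703)/(4799 - 839) = -8700/3960 = -8700*1/3960 = -145/66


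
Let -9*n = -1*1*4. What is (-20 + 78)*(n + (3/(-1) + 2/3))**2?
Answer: 16762/81 ≈ 206.94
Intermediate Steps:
n = 4/9 (n = -(-1*1)*4/9 = -(-1)*4/9 = -1/9*(-4) = 4/9 ≈ 0.44444)
(-20 + 78)*(n + (3/(-1) + 2/3))**2 = (-20 + 78)*(4/9 + (3/(-1) + 2/3))**2 = 58*(4/9 + (3*(-1) + 2*(1/3)))**2 = 58*(4/9 + (-3 + 2/3))**2 = 58*(4/9 - 7/3)**2 = 58*(-17/9)**2 = 58*(289/81) = 16762/81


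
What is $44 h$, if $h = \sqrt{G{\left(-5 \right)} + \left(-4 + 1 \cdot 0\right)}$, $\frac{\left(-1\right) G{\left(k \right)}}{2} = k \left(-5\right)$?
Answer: $132 i \sqrt{6} \approx 323.33 i$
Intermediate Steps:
$G{\left(k \right)} = 10 k$ ($G{\left(k \right)} = - 2 k \left(-5\right) = - 2 \left(- 5 k\right) = 10 k$)
$h = 3 i \sqrt{6}$ ($h = \sqrt{10 \left(-5\right) + \left(-4 + 1 \cdot 0\right)} = \sqrt{-50 + \left(-4 + 0\right)} = \sqrt{-50 - 4} = \sqrt{-54} = 3 i \sqrt{6} \approx 7.3485 i$)
$44 h = 44 \cdot 3 i \sqrt{6} = 132 i \sqrt{6}$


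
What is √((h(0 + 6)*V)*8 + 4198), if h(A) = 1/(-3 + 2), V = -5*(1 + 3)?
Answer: √4358 ≈ 66.015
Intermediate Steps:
V = -20 (V = -5*4 = -20)
h(A) = -1 (h(A) = 1/(-1) = -1)
√((h(0 + 6)*V)*8 + 4198) = √(-1*(-20)*8 + 4198) = √(20*8 + 4198) = √(160 + 4198) = √4358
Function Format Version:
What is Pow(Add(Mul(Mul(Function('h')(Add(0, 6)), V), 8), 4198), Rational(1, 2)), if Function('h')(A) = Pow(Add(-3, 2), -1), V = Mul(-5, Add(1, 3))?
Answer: Pow(4358, Rational(1, 2)) ≈ 66.015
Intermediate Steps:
V = -20 (V = Mul(-5, 4) = -20)
Function('h')(A) = -1 (Function('h')(A) = Pow(-1, -1) = -1)
Pow(Add(Mul(Mul(Function('h')(Add(0, 6)), V), 8), 4198), Rational(1, 2)) = Pow(Add(Mul(Mul(-1, -20), 8), 4198), Rational(1, 2)) = Pow(Add(Mul(20, 8), 4198), Rational(1, 2)) = Pow(Add(160, 4198), Rational(1, 2)) = Pow(4358, Rational(1, 2))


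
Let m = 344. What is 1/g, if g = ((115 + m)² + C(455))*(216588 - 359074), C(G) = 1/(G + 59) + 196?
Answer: -257/7722084268297 ≈ -3.3281e-11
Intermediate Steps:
C(G) = 196 + 1/(59 + G) (C(G) = 1/(59 + G) + 196 = 196 + 1/(59 + G))
g = -7722084268297/257 (g = ((115 + 344)² + (11565 + 196*455)/(59 + 455))*(216588 - 359074) = (459² + (11565 + 89180)/514)*(-142486) = (210681 + (1/514)*100745)*(-142486) = (210681 + 100745/514)*(-142486) = (108390779/514)*(-142486) = -7722084268297/257 ≈ -3.0047e+10)
1/g = 1/(-7722084268297/257) = -257/7722084268297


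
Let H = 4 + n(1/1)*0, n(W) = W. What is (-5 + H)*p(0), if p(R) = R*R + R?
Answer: 0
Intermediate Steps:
H = 4 (H = 4 + 0/1 = 4 + 1*0 = 4 + 0 = 4)
p(R) = R + R**2 (p(R) = R**2 + R = R + R**2)
(-5 + H)*p(0) = (-5 + 4)*(0*(1 + 0)) = -0 = -1*0 = 0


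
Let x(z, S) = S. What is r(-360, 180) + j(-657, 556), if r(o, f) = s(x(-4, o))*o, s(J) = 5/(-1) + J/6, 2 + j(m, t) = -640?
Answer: 22758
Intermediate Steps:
j(m, t) = -642 (j(m, t) = -2 - 640 = -642)
s(J) = -5 + J/6 (s(J) = 5*(-1) + J*(1/6) = -5 + J/6)
r(o, f) = o*(-5 + o/6) (r(o, f) = (-5 + o/6)*o = o*(-5 + o/6))
r(-360, 180) + j(-657, 556) = (1/6)*(-360)*(-30 - 360) - 642 = (1/6)*(-360)*(-390) - 642 = 23400 - 642 = 22758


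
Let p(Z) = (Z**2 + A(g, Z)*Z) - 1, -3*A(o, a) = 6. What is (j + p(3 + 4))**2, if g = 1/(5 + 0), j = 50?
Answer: 7056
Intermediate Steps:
g = 1/5 ≈ 0.20000
A(o, a) = -2 (A(o, a) = -1/3*6 = -2)
p(Z) = -1 + Z**2 - 2*Z (p(Z) = (Z**2 - 2*Z) - 1 = -1 + Z**2 - 2*Z)
(j + p(3 + 4))**2 = (50 + (-1 + (3 + 4)**2 - 2*(3 + 4)))**2 = (50 + (-1 + 7**2 - 2*7))**2 = (50 + (-1 + 49 - 14))**2 = (50 + 34)**2 = 84**2 = 7056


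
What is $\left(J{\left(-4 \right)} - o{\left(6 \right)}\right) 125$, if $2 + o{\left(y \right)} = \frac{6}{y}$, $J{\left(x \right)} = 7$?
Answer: $1000$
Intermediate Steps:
$o{\left(y \right)} = -2 + \frac{6}{y}$
$\left(J{\left(-4 \right)} - o{\left(6 \right)}\right) 125 = \left(7 - \left(-2 + \frac{6}{6}\right)\right) 125 = \left(7 - \left(-2 + 6 \cdot \frac{1}{6}\right)\right) 125 = \left(7 - \left(-2 + 1\right)\right) 125 = \left(7 - -1\right) 125 = \left(7 + 1\right) 125 = 8 \cdot 125 = 1000$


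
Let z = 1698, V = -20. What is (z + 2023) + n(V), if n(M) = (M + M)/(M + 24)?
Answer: 3711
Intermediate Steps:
n(M) = 2*M/(24 + M) (n(M) = (2*M)/(24 + M) = 2*M/(24 + M))
(z + 2023) + n(V) = (1698 + 2023) + 2*(-20)/(24 - 20) = 3721 + 2*(-20)/4 = 3721 + 2*(-20)*(¼) = 3721 - 10 = 3711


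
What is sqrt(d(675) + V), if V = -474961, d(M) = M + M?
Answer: I*sqrt(473611) ≈ 688.19*I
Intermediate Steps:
d(M) = 2*M
sqrt(d(675) + V) = sqrt(2*675 - 474961) = sqrt(1350 - 474961) = sqrt(-473611) = I*sqrt(473611)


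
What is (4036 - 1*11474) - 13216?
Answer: -20654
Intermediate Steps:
(4036 - 1*11474) - 13216 = (4036 - 11474) - 13216 = -7438 - 13216 = -20654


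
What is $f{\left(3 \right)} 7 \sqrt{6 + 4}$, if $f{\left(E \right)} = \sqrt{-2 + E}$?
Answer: $7 \sqrt{10} \approx 22.136$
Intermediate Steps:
$f{\left(3 \right)} 7 \sqrt{6 + 4} = \sqrt{-2 + 3} \cdot 7 \sqrt{6 + 4} = \sqrt{1} \cdot 7 \sqrt{10} = 1 \cdot 7 \sqrt{10} = 7 \sqrt{10}$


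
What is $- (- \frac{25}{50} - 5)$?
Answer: $\frac{11}{2} \approx 5.5$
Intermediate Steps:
$- (- \frac{25}{50} - 5) = - (\left(-25\right) \frac{1}{50} - 5) = - (- \frac{1}{2} - 5) = \left(-1\right) \left(- \frac{11}{2}\right) = \frac{11}{2}$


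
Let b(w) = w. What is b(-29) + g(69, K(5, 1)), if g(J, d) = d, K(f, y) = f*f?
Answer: -4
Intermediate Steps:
K(f, y) = f²
b(-29) + g(69, K(5, 1)) = -29 + 5² = -29 + 25 = -4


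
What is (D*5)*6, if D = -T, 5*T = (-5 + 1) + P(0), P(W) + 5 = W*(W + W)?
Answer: 54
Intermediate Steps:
P(W) = -5 + 2*W**2 (P(W) = -5 + W*(W + W) = -5 + W*(2*W) = -5 + 2*W**2)
T = -9/5 (T = ((-5 + 1) + (-5 + 2*0**2))/5 = (-4 + (-5 + 2*0))/5 = (-4 + (-5 + 0))/5 = (-4 - 5)/5 = (1/5)*(-9) = -9/5 ≈ -1.8000)
D = 9/5 (D = -1*(-9/5) = 9/5 ≈ 1.8000)
(D*5)*6 = ((9/5)*5)*6 = 9*6 = 54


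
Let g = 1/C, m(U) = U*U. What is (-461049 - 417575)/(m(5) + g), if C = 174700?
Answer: -153495612800/4367501 ≈ -35145.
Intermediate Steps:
m(U) = U**2
g = 1/174700 ≈ 5.7241e-6
(-461049 - 417575)/(m(5) + g) = (-461049 - 417575)/(5**2 + 1/174700) = -878624/(25 + 1/174700) = -878624/4367501/174700 = -878624*174700/4367501 = -153495612800/4367501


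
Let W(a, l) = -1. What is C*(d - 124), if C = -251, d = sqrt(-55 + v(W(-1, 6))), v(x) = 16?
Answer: 31124 - 251*I*sqrt(39) ≈ 31124.0 - 1567.5*I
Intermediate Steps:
d = I*sqrt(39) (d = sqrt(-55 + 16) = sqrt(-39) = I*sqrt(39) ≈ 6.245*I)
C*(d - 124) = -251*(I*sqrt(39) - 124) = -251*(-124 + I*sqrt(39)) = 31124 - 251*I*sqrt(39)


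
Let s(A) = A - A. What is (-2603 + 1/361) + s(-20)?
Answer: -939682/361 ≈ -2603.0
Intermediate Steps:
s(A) = 0
(-2603 + 1/361) + s(-20) = (-2603 + 1/361) + 0 = -939682/361 + 0 = -939682/361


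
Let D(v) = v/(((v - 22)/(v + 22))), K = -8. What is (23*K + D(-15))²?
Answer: 44930209/1369 ≈ 32820.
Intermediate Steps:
D(v) = v*(22 + v)/(-22 + v) (D(v) = v/(((-22 + v)/(22 + v))) = v*((22 + v)/(-22 + v)) = v*(22 + v)/(-22 + v))
(23*K + D(-15))² = (23*(-8) - 15*(22 - 15)/(-22 - 15))² = (-184 - 15*7/(-37))² = (-184 - 15*(-1/37)*7)² = (-184 + 105/37)² = (-6703/37)² = 44930209/1369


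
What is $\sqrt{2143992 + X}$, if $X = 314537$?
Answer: $\sqrt{2458529} \approx 1568.0$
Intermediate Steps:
$\sqrt{2143992 + X} = \sqrt{2143992 + 314537} = \sqrt{2458529}$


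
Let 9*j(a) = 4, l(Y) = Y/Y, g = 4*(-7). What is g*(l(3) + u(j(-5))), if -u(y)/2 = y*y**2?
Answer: -16828/729 ≈ -23.084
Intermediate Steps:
g = -28
l(Y) = 1
j(a) = 4/9 (j(a) = (1/9)*4 = 4/9)
u(y) = -2*y**3 (u(y) = -2*y*y**2 = -2*y**3)
g*(l(3) + u(j(-5))) = -28*(1 - 2*(4/9)**3) = -28*(1 - 2*64/729) = -28*(1 - 128/729) = -28*601/729 = -16828/729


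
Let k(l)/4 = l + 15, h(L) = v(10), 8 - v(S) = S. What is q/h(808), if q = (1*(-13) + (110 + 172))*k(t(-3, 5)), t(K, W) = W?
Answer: -10760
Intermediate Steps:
v(S) = 8 - S
h(L) = -2 (h(L) = 8 - 1*10 = 8 - 10 = -2)
k(l) = 60 + 4*l (k(l) = 4*(l + 15) = 4*(15 + l) = 60 + 4*l)
q = 21520 (q = (1*(-13) + (110 + 172))*(60 + 4*5) = (-13 + 282)*(60 + 20) = 269*80 = 21520)
q/h(808) = 21520/(-2) = 21520*(-1/2) = -10760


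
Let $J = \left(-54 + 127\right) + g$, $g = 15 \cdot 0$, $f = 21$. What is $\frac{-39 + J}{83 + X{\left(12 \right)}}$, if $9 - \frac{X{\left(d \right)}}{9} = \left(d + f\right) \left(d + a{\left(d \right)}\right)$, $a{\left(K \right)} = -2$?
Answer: $- \frac{17}{1403} \approx -0.012117$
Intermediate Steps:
$X{\left(d \right)} = 81 - 9 \left(-2 + d\right) \left(21 + d\right)$ ($X{\left(d \right)} = 81 - 9 \left(d + 21\right) \left(d - 2\right) = 81 - 9 \left(21 + d\right) \left(-2 + d\right) = 81 - 9 \left(-2 + d\right) \left(21 + d\right)$)
$g = 0$
$J = 73$ ($J = \left(-54 + 127\right) + 0 = 73 + 0 = 73$)
$\frac{-39 + J}{83 + X{\left(12 \right)}} = \frac{-39 + 73}{83 - \left(1593 + 1296\right)} = \frac{34}{83 - 2889} = \frac{34}{-2806} = 34 \left(- \frac{1}{2806}\right) = - \frac{17}{1403}$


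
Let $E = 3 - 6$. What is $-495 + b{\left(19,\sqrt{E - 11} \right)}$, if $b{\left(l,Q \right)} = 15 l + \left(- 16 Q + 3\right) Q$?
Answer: $14 + 3 i \sqrt{14} \approx 14.0 + 11.225 i$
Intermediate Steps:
$E = -3$ ($E = 3 - 6 = -3$)
$b{\left(l,Q \right)} = 15 l + Q \left(3 - 16 Q\right)$ ($b{\left(l,Q \right)} = 15 l + \left(3 - 16 Q\right) Q = 15 l + Q \left(3 - 16 Q\right)$)
$-495 + b{\left(19,\sqrt{E - 11} \right)} = -495 + \left(- 16 \left(\sqrt{-3 - 11}\right)^{2} + 3 \sqrt{-3 - 11} + 15 \cdot 19\right) = -495 + \left(- 16 \left(\sqrt{-14}\right)^{2} + 3 \sqrt{-14} + 285\right) = -495 + \left(- 16 \left(i \sqrt{14}\right)^{2} + 3 i \sqrt{14} + 285\right) = -495 + \left(\left(-16\right) \left(-14\right) + 3 i \sqrt{14} + 285\right) = -495 + \left(224 + 3 i \sqrt{14} + 285\right) = -495 + \left(509 + 3 i \sqrt{14}\right) = 14 + 3 i \sqrt{14}$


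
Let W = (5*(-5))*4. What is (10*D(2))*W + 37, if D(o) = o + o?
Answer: -3963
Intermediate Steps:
D(o) = 2*o
W = -100 (W = -25*4 = -100)
(10*D(2))*W + 37 = (10*(2*2))*(-100) + 37 = (10*4)*(-100) + 37 = 40*(-100) + 37 = -4000 + 37 = -3963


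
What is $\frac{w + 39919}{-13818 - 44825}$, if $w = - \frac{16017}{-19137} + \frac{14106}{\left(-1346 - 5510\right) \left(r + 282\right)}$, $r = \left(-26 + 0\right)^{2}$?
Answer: $- \frac{836272200336273}{1228499838956728} \approx -0.68073$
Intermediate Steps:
$r = 676$ ($r = \left(-26\right)^{2} = 676$)
$w = \frac{17488413049}{20948789096}$ ($w = - \frac{16017}{-19137} + \frac{14106}{\left(-1346 - 5510\right) \left(676 + 282\right)} = \left(-16017\right) \left(- \frac{1}{19137}\right) + \frac{14106}{\left(-6856\right) 958} = \frac{5339}{6379} + \frac{14106}{-6568048} = \frac{5339}{6379} + 14106 \left(- \frac{1}{6568048}\right) = \frac{5339}{6379} - \frac{7053}{3284024} = \frac{17488413049}{20948789096} \approx 0.83482$)
$\frac{w + 39919}{-13818 - 44825} = \frac{\frac{17488413049}{20948789096} + 39919}{-13818 - 44825} = \frac{836272200336273}{20948789096 \left(-58643\right)} = \frac{836272200336273}{20948789096} \left(- \frac{1}{58643}\right) = - \frac{836272200336273}{1228499838956728}$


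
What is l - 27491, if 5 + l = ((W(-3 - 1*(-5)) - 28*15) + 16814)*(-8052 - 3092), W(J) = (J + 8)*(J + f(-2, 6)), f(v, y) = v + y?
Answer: -183390872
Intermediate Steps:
W(J) = (4 + J)*(8 + J) (W(J) = (J + 8)*(J + (-2 + 6)) = (8 + J)*(J + 4) = (8 + J)*(4 + J) = (4 + J)*(8 + J))
l = -183363381 (l = -5 + (((32 + (-3 - 1*(-5))**2 + 12*(-3 - 1*(-5))) - 28*15) + 16814)*(-8052 - 3092) = -5 + (((32 + (-3 + 5)**2 + 12*(-3 + 5)) - 420) + 16814)*(-11144) = -5 + (((32 + 2**2 + 12*2) - 420) + 16814)*(-11144) = -5 + (((32 + 4 + 24) - 420) + 16814)*(-11144) = -5 + ((60 - 420) + 16814)*(-11144) = -5 + (-360 + 16814)*(-11144) = -5 + 16454*(-11144) = -5 - 183363376 = -183363381)
l - 27491 = -183363381 - 27491 = -183390872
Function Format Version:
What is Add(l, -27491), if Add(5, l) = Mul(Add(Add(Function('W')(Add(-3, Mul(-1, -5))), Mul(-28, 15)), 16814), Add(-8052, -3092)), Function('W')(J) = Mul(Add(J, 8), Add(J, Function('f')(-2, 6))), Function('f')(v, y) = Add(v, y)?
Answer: -183390872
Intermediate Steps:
Function('W')(J) = Mul(Add(4, J), Add(8, J)) (Function('W')(J) = Mul(Add(J, 8), Add(J, Add(-2, 6))) = Mul(Add(8, J), Add(J, 4)) = Mul(Add(8, J), Add(4, J)) = Mul(Add(4, J), Add(8, J)))
l = -183363381 (l = Add(-5, Mul(Add(Add(Add(32, Pow(Add(-3, Mul(-1, -5)), 2), Mul(12, Add(-3, Mul(-1, -5)))), Mul(-28, 15)), 16814), Add(-8052, -3092))) = Add(-5, Mul(Add(Add(Add(32, Pow(Add(-3, 5), 2), Mul(12, Add(-3, 5))), -420), 16814), -11144)) = Add(-5, Mul(Add(Add(Add(32, Pow(2, 2), Mul(12, 2)), -420), 16814), -11144)) = Add(-5, Mul(Add(Add(Add(32, 4, 24), -420), 16814), -11144)) = Add(-5, Mul(Add(Add(60, -420), 16814), -11144)) = Add(-5, Mul(Add(-360, 16814), -11144)) = Add(-5, Mul(16454, -11144)) = Add(-5, -183363376) = -183363381)
Add(l, -27491) = Add(-183363381, -27491) = -183390872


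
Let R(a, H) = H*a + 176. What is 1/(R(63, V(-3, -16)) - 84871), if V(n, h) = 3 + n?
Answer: -1/84695 ≈ -1.1807e-5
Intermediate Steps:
R(a, H) = 176 + H*a
1/(R(63, V(-3, -16)) - 84871) = 1/((176 + (3 - 3)*63) - 84871) = 1/((176 + 0*63) - 84871) = 1/((176 + 0) - 84871) = 1/(176 - 84871) = 1/(-84695) = -1/84695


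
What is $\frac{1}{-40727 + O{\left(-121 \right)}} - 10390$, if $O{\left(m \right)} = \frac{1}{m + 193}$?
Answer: $- \frac{30467043842}{2932343} \approx -10390.0$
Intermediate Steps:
$O{\left(m \right)} = \frac{1}{193 + m}$
$\frac{1}{-40727 + O{\left(-121 \right)}} - 10390 = \frac{1}{-40727 + \frac{1}{193 - 121}} - 10390 = \frac{1}{-40727 + \frac{1}{72}} - 10390 = \frac{1}{- \frac{2932343}{72}} - 10390 = - \frac{72}{2932343} - 10390 = - \frac{30467043842}{2932343}$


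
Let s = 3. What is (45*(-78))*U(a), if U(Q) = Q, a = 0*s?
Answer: 0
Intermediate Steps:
a = 0 (a = 0*3 = 0)
(45*(-78))*U(a) = (45*(-78))*0 = -3510*0 = 0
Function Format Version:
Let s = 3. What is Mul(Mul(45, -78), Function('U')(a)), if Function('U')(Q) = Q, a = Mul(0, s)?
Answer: 0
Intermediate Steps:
a = 0 (a = Mul(0, 3) = 0)
Mul(Mul(45, -78), Function('U')(a)) = Mul(Mul(45, -78), 0) = Mul(-3510, 0) = 0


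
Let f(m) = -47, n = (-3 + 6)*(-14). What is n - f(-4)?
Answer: 5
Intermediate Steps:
n = -42 (n = 3*(-14) = -42)
n - f(-4) = -42 - 1*(-47) = -42 + 47 = 5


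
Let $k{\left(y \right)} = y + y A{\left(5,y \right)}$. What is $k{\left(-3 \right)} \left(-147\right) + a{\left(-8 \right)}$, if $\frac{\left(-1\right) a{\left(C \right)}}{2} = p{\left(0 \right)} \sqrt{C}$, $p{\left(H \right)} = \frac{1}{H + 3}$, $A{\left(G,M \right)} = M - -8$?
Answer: $2646 - \frac{4 i \sqrt{2}}{3} \approx 2646.0 - 1.8856 i$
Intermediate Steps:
$A{\left(G,M \right)} = 8 + M$ ($A{\left(G,M \right)} = M + 8 = 8 + M$)
$p{\left(H \right)} = \frac{1}{3 + H}$
$k{\left(y \right)} = y + y \left(8 + y\right)$
$a{\left(C \right)} = - \frac{2 \sqrt{C}}{3}$ ($a{\left(C \right)} = - 2 \frac{\sqrt{C}}{3 + 0} = - 2 \frac{\sqrt{C}}{3} = - \frac{2 \sqrt{C}}{3}$)
$k{\left(-3 \right)} \left(-147\right) + a{\left(-8 \right)} = - 3 \left(9 - 3\right) \left(-147\right) - \frac{2 \sqrt{-8}}{3} = \left(-3\right) 6 \left(-147\right) - \frac{2 \cdot 2 i \sqrt{2}}{3} = \left(-18\right) \left(-147\right) - \frac{4 i \sqrt{2}}{3} = 2646 - \frac{4 i \sqrt{2}}{3}$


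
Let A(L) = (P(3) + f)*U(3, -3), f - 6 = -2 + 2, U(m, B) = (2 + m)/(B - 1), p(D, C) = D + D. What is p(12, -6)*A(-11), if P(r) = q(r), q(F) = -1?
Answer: -150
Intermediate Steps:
P(r) = -1
p(D, C) = 2*D
U(m, B) = (2 + m)/(-1 + B)
f = 6 (f = 6 + (-2 + 2) = 6 + 0 = 6)
A(L) = -25/4 (A(L) = (-1 + 6)*((2 + 3)/(-1 - 3)) = 5*(5/(-4)) = 5*(-¼*5) = 5*(-5/4) = -25/4)
p(12, -6)*A(-11) = (2*12)*(-25/4) = 24*(-25/4) = -150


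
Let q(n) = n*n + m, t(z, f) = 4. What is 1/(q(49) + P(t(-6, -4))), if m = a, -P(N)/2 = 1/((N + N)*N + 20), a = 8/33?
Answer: 858/2060233 ≈ 0.00041646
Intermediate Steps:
a = 8/33 (a = 8*(1/33) = 8/33 ≈ 0.24242)
P(N) = -2/(20 + 2*N²) (P(N) = -2/((N + N)*N + 20) = -2/((2*N)*N + 20) = -2/(2*N² + 20) = -2/(20 + 2*N²))
m = 8/33 ≈ 0.24242
q(n) = 8/33 + n² (q(n) = n*n + 8/33 = n² + 8/33 = 8/33 + n²)
1/(q(49) + P(t(-6, -4))) = 1/((8/33 + 49²) - 1/(10 + 4²)) = 1/((8/33 + 2401) - 1/(10 + 16)) = 1/(79241/33 - 1/26) = 1/(2060233/858) = 858/2060233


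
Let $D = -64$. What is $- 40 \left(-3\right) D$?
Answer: $-7680$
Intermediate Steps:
$- 40 \left(-3\right) D = - 40 \left(-3\right) \left(-64\right) = - \left(-120\right) \left(-64\right) = \left(-1\right) 7680 = -7680$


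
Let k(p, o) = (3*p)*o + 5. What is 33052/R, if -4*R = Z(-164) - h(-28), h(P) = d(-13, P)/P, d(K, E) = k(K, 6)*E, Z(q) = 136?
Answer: -132208/365 ≈ -362.21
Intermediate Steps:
k(p, o) = 5 + 3*o*p (k(p, o) = 3*o*p + 5 = 5 + 3*o*p)
d(K, E) = E*(5 + 18*K) (d(K, E) = (5 + 3*6*K)*E = (5 + 18*K)*E = E*(5 + 18*K))
h(P) = -229 (h(P) = (P*(5 + 18*(-13)))/P = (P*(5 - 234))/P = (P*(-229))/P = (-229*P)/P = -229)
R = -365/4 (R = -(136 - 1*(-229))/4 = -(136 + 229)/4 = -1/4*365 = -365/4 ≈ -91.250)
33052/R = 33052/(-365/4) = 33052*(-4/365) = -132208/365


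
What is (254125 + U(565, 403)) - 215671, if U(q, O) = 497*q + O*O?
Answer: 481668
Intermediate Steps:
U(q, O) = O**2 + 497*q (U(q, O) = 497*q + O**2 = O**2 + 497*q)
(254125 + U(565, 403)) - 215671 = (254125 + (403**2 + 497*565)) - 215671 = (254125 + (162409 + 280805)) - 215671 = (254125 + 443214) - 215671 = 697339 - 215671 = 481668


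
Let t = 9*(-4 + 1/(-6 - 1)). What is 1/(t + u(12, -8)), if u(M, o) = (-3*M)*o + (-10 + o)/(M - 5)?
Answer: 7/1737 ≈ 0.0040299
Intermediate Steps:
u(M, o) = (-10 + o)/(-5 + M) - 3*M*o (u(M, o) = -3*M*o + (-10 + o)/(-5 + M) = (-10 + o)/(-5 + M) - 3*M*o)
t = -261/7 (t = 9*(-4 + 1/(-7)) = 9*(-4 - ⅐) = 9*(-29/7) = -261/7 ≈ -37.286)
1/(t + u(12, -8)) = 1/(-261/7 + (-10 - 8 - 3*(-8)*12² + 15*12*(-8))/(-5 + 12)) = 1/(-261/7 + (-10 - 8 - 3*(-8)*144 - 1440)/7) = 1/(-261/7 + (-10 - 8 + 3456 - 1440)/7) = 1/(-261/7 + (⅐)*1998) = 1/(-261/7 + 1998/7) = 1/(1737/7) = 7/1737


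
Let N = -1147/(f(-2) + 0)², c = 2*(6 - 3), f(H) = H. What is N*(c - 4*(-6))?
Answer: -17205/2 ≈ -8602.5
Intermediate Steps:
c = 6 (c = 2*3 = 6)
N = -1147/4 (N = -1147/(-2 + 0)² = -1147/((-2)²) = -1147/4 ≈ -286.75)
N*(c - 4*(-6)) = -1147*(6 - 4*(-6))/4 = -1147*(6 + 24)/4 = -1147/4*30 = -17205/2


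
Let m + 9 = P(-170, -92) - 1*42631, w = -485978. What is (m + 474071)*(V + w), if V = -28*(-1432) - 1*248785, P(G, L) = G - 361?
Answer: -299332010300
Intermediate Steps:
P(G, L) = -361 + G
m = -43171 (m = -9 + ((-361 - 170) - 1*42631) = -9 + (-531 - 42631) = -9 - 43162 = -43171)
V = -208689 (V = 40096 - 248785 = -208689)
(m + 474071)*(V + w) = (-43171 + 474071)*(-208689 - 485978) = 430900*(-694667) = -299332010300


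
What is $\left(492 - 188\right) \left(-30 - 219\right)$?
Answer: $-75696$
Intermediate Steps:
$\left(492 - 188\right) \left(-30 - 219\right) = 304 \left(-249\right) = -75696$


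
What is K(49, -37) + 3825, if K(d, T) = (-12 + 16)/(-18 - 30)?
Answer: 45899/12 ≈ 3824.9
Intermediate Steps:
K(d, T) = -1/12 (K(d, T) = 4/(-48) = 4*(-1/48) = -1/12)
K(49, -37) + 3825 = -1/12 + 3825 = 45899/12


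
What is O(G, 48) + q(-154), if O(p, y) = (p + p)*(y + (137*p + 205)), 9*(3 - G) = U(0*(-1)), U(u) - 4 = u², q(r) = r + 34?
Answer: 239968/81 ≈ 2962.6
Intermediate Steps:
q(r) = 34 + r
U(u) = 4 + u²
G = 23/9 (G = 3 - (4 + (0*(-1))²)/9 = 3 - (4 + 0²)/9 = 3 - (4 + 0)/9 = 3 - ⅑*4 = 3 - 4/9 = 23/9 ≈ 2.5556)
O(p, y) = 2*p*(205 + y + 137*p) (O(p, y) = (2*p)*(y + (205 + 137*p)) = (2*p)*(205 + y + 137*p) = 2*p*(205 + y + 137*p))
O(G, 48) + q(-154) = 2*(23/9)*(205 + 48 + 137*(23/9)) + (34 - 154) = 2*(23/9)*(205 + 48 + 3151/9) - 120 = 2*(23/9)*(5428/9) - 120 = 249688/81 - 120 = 239968/81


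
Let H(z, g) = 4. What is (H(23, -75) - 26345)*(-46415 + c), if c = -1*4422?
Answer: 1339097417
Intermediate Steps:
c = -4422
(H(23, -75) - 26345)*(-46415 + c) = (4 - 26345)*(-46415 - 4422) = -26341*(-50837) = 1339097417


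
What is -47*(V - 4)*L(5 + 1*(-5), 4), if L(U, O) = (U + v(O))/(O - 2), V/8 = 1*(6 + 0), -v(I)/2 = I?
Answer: 8272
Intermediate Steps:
v(I) = -2*I
V = 48 (V = 8*(1*(6 + 0)) = 8*(1*6) = 8*6 = 48)
L(U, O) = (U - 2*O)/(-2 + O) (L(U, O) = (U - 2*O)/(O - 2) = (U - 2*O)/(-2 + O))
-47*(V - 4)*L(5 + 1*(-5), 4) = -47*(48 - 4)*((5 + 1*(-5)) - 2*4)/(-2 + 4) = -2068*((5 - 5) - 8)/2 = -2068*(0 - 8)/2 = -2068*(1/2)*(-8) = -2068*(-4) = -47*(-176) = 8272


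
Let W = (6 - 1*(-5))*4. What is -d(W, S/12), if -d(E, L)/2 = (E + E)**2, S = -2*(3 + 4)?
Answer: 15488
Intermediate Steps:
S = -14 (S = -2*7 = -14)
W = 44 (W = (6 + 5)*4 = 11*4 = 44)
d(E, L) = -8*E**2 (d(E, L) = -2*(E + E)**2 = -2*4*E**2 = -8*E**2)
-d(W, S/12) = -(-8)*44**2 = -(-8)*1936 = -1*(-15488) = 15488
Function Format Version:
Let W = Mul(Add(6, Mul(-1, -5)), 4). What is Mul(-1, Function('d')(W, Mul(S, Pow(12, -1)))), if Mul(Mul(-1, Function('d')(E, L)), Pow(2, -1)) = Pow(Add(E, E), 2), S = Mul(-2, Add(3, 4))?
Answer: 15488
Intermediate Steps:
S = -14 (S = Mul(-2, 7) = -14)
W = 44 (W = Mul(Add(6, 5), 4) = Mul(11, 4) = 44)
Function('d')(E, L) = Mul(-8, Pow(E, 2)) (Function('d')(E, L) = Mul(-2, Pow(Add(E, E), 2)) = Mul(-2, Pow(Mul(2, E), 2)) = Mul(-2, Mul(4, Pow(E, 2))) = Mul(-8, Pow(E, 2)))
Mul(-1, Function('d')(W, Mul(S, Pow(12, -1)))) = Mul(-1, Mul(-8, Pow(44, 2))) = Mul(-1, Mul(-8, 1936)) = Mul(-1, -15488) = 15488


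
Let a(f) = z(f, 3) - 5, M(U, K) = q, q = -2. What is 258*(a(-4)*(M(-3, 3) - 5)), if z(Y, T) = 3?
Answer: 3612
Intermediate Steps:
M(U, K) = -2
a(f) = -2 (a(f) = 3 - 5 = -2)
258*(a(-4)*(M(-3, 3) - 5)) = 258*(-2*(-2 - 5)) = 258*(-2*(-7)) = 258*14 = 3612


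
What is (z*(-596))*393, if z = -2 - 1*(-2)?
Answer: 0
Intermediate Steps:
z = 0 (z = -2 + 2 = 0)
(z*(-596))*393 = (0*(-596))*393 = 0*393 = 0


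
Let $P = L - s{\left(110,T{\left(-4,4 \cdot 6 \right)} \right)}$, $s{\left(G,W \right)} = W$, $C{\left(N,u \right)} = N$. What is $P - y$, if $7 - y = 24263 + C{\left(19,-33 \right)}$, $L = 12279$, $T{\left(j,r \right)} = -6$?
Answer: $36560$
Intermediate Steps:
$P = 12285$ ($P = 12279 - -6 = 12279 + 6 = 12285$)
$y = -24275$ ($y = 7 - \left(24263 + 19\right) = 7 - 24282 = -24275$)
$P - y = 12285 - -24275 = 12285 + 24275 = 36560$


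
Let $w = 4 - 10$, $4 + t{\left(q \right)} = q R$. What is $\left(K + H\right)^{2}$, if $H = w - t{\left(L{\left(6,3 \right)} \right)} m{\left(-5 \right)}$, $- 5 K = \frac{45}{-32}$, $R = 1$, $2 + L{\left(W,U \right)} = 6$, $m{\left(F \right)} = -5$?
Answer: $\frac{33489}{1024} \approx 32.704$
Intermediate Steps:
$L{\left(W,U \right)} = 4$ ($L{\left(W,U \right)} = -2 + 6 = 4$)
$K = \frac{9}{32}$ ($K = - \frac{45 \frac{1}{-32}}{5} = - \frac{45 \left(- \frac{1}{32}\right)}{5} = \left(- \frac{1}{5}\right) \left(- \frac{45}{32}\right) = \frac{9}{32} \approx 0.28125$)
$t{\left(q \right)} = -4 + q$ ($t{\left(q \right)} = -4 + q 1 = -4 + q$)
$w = -6$ ($w = 4 - 10 = -6$)
$H = -6$ ($H = -6 - \left(-4 + 4\right) \left(-5\right) = -6 - 0 \left(-5\right) = -6 - 0 = -6 + 0 = -6$)
$\left(K + H\right)^{2} = \left(\frac{9}{32} - 6\right)^{2} = \left(- \frac{183}{32}\right)^{2} = \frac{33489}{1024}$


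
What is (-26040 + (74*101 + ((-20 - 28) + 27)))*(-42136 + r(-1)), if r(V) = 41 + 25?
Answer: 781955090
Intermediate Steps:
r(V) = 66
(-26040 + (74*101 + ((-20 - 28) + 27)))*(-42136 + r(-1)) = (-26040 + (74*101 + ((-20 - 28) + 27)))*(-42136 + 66) = (-26040 + (7474 + (-48 + 27)))*(-42070) = (-26040 + (7474 - 21))*(-42070) = (-26040 + 7453)*(-42070) = -18587*(-42070) = 781955090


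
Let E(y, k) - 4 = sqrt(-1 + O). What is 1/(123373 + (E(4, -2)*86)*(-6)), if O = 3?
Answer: 121309/14715340969 + 516*sqrt(2)/14715340969 ≈ 8.2933e-6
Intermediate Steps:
E(y, k) = 4 + sqrt(2) (E(y, k) = 4 + sqrt(-1 + 3) = 4 + sqrt(2))
1/(123373 + (E(4, -2)*86)*(-6)) = 1/(123373 + ((4 + sqrt(2))*86)*(-6)) = 1/(123373 + (344 + 86*sqrt(2))*(-6)) = 1/(123373 + (-2064 - 516*sqrt(2))) = 1/(121309 - 516*sqrt(2))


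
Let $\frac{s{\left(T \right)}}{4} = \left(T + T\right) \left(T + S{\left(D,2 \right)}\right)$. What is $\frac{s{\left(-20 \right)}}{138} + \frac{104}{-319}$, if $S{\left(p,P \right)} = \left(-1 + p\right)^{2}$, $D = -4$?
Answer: $- \frac{134776}{22011} \approx -6.1231$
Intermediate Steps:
$s{\left(T \right)} = 8 T \left(25 + T\right)$ ($s{\left(T \right)} = 4 \left(T + T\right) \left(T + \left(-1 - 4\right)^{2}\right) = 4 \cdot 2 T \left(T + \left(-5\right)^{2}\right) = 4 \cdot 2 T \left(T + 25\right) = 4 \cdot 2 T \left(25 + T\right) = 8 T \left(25 + T\right)$)
$\frac{s{\left(-20 \right)}}{138} + \frac{104}{-319} = \frac{8 \left(-20\right) \left(25 - 20\right)}{138} + \frac{104}{-319} = 8 \left(-20\right) 5 \cdot \frac{1}{138} + 104 \left(- \frac{1}{319}\right) = \left(-800\right) \frac{1}{138} - \frac{104}{319} = - \frac{400}{69} - \frac{104}{319} = - \frac{134776}{22011}$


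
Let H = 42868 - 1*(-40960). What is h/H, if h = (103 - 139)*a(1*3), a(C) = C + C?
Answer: -54/20957 ≈ -0.0025767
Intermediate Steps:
H = 83828 (H = 42868 + 40960 = 83828)
a(C) = 2*C
h = -216 (h = (103 - 139)*(2*(1*3)) = -72*3 = -36*6 = -216)
h/H = -216/83828 = -216*1/83828 = -54/20957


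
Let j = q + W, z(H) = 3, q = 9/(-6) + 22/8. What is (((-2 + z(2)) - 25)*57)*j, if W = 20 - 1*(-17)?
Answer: -52326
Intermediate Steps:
q = 5/4 (q = 9*(-1/6) + 22*(1/8) = -3/2 + 11/4 = 5/4 ≈ 1.2500)
W = 37 (W = 20 + 17 = 37)
j = 153/4 (j = 5/4 + 37 = 153/4 ≈ 38.250)
(((-2 + z(2)) - 25)*57)*j = (((-2 + 3) - 25)*57)*(153/4) = ((1 - 25)*57)*(153/4) = -24*57*(153/4) = -1368*153/4 = -52326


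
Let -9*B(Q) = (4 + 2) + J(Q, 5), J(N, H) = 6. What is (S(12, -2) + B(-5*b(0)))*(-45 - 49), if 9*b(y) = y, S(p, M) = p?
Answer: -3008/3 ≈ -1002.7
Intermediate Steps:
b(y) = y/9
B(Q) = -4/3 (B(Q) = -((4 + 2) + 6)/9 = -(6 + 6)/9 = -1/9*12 = -4/3)
(S(12, -2) + B(-5*b(0)))*(-45 - 49) = (12 - 4/3)*(-45 - 49) = (32/3)*(-94) = -3008/3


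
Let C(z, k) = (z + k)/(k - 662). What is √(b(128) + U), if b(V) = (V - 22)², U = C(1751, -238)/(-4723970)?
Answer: √426592120869551090/6161700 ≈ 106.00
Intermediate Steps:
C(z, k) = (k + z)/(-662 + k)
U = 1513/4251573000 (U = ((-238 + 1751)/(-662 - 238))/(-4723970) = (1513/(-900))*(-1/4723970) = -1/900*1513*(-1/4723970) = -1513/900*(-1/4723970) = 1513/4251573000 ≈ 3.5587e-7)
b(V) = (-22 + V)²
√(b(128) + U) = √((-22 + 128)² + 1513/4251573000) = √(106² + 1513/4251573000) = √(11236 + 1513/4251573000) = √(47770674229513/4251573000) = √426592120869551090/6161700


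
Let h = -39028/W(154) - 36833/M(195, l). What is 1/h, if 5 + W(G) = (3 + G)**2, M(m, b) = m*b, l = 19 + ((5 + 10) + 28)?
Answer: -74486490/344890243 ≈ -0.21597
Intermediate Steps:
l = 62 (l = 19 + (15 + 28) = 19 + 43 = 62)
M(m, b) = b*m
W(G) = -5 + (3 + G)**2
h = -344890243/74486490 (h = -39028/(-5 + (3 + 154)**2) - 36833/(62*195) = -39028/(-5 + 157**2) - 36833/12090 = -39028/(-5 + 24649) - 36833*1/12090 = -39028/24644 - 36833/12090 = -39028*1/24644 - 36833/12090 = -9757/6161 - 36833/12090 = -344890243/74486490 ≈ -4.6302)
1/h = 1/(-344890243/74486490) = -74486490/344890243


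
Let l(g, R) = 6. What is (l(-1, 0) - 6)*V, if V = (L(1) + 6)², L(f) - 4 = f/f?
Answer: 0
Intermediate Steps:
L(f) = 5 (L(f) = 4 + f/f = 4 + 1 = 5)
V = 121 (V = (5 + 6)² = 11² = 121)
(l(-1, 0) - 6)*V = (6 - 6)*121 = 0*121 = 0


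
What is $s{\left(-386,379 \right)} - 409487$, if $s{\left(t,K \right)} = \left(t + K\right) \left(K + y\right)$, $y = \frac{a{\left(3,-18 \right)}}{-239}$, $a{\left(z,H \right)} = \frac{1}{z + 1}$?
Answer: $- \frac{394005833}{956} \approx -4.1214 \cdot 10^{5}$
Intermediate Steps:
$a{\left(z,H \right)} = \frac{1}{1 + z}$
$y = - \frac{1}{956}$ ($y = \frac{1}{\left(1 + 3\right) \left(-239\right)} = \frac{1}{4} \left(- \frac{1}{239}\right) = - \frac{1}{956} \approx -0.001046$)
$s{\left(t,K \right)} = \left(- \frac{1}{956} + K\right) \left(K + t\right)$ ($s{\left(t,K \right)} = \left(t + K\right) \left(K - \frac{1}{956}\right) = \left(K + t\right) \left(- \frac{1}{956} + K\right) = \left(- \frac{1}{956} + K\right) \left(K + t\right)$)
$s{\left(-386,379 \right)} - 409487 = \left(379^{2} - \frac{379}{956} - - \frac{193}{478} + 379 \left(-386\right)\right) - 409487 = \left(143641 - \frac{379}{956} + \frac{193}{478} - 146294\right) - 409487 = - \frac{2536261}{956} - 409487 = - \frac{394005833}{956}$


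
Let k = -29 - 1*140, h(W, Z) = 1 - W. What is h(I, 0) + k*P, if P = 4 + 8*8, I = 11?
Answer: -11502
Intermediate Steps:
k = -169 (k = -29 - 140 = -169)
P = 68 (P = 4 + 64 = 68)
h(I, 0) + k*P = (1 - 1*11) - 169*68 = (1 - 11) - 11492 = -10 - 11492 = -11502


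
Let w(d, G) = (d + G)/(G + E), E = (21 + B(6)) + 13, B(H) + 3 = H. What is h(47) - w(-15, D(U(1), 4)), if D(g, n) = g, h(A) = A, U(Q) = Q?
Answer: 900/19 ≈ 47.368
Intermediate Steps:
B(H) = -3 + H
E = 37 (E = (21 + (-3 + 6)) + 13 = (21 + 3) + 13 = 24 + 13 = 37)
w(d, G) = (G + d)/(37 + G) (w(d, G) = (d + G)/(G + 37) = (G + d)/(37 + G))
h(47) - w(-15, D(U(1), 4)) = 47 - (1 - 15)/(37 + 1) = 47 - (-14)/38 = 47 - 1*(-7/19) = 47 + 7/19 = 900/19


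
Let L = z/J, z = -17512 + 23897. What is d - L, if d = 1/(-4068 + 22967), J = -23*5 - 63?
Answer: 120670293/3364022 ≈ 35.871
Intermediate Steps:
z = 6385
J = -178 (J = -115 - 63 = -178)
L = -6385/178 (L = 6385/(-178) = 6385*(-1/178) = -6385/178 ≈ -35.871)
d = 1/18899 ≈ 5.2913e-5
d - L = 1/18899 - 1*(-6385/178) = 1/18899 + 6385/178 = 120670293/3364022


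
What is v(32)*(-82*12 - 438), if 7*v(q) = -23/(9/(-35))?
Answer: -18170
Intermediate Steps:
v(q) = 115/9 (v(q) = (-23/(9/(-35)))/7 = (-23/(9*(-1/35)))/7 = (-23/(-9/35))/7 = (-23*(-35/9))/7 = (⅐)*(805/9) = 115/9)
v(32)*(-82*12 - 438) = 115*(-82*12 - 438)/9 = 115*(-984 - 438)/9 = (115/9)*(-1422) = -18170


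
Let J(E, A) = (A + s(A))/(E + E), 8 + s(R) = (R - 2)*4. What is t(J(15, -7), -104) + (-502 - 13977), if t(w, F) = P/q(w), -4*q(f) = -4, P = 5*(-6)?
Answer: -14509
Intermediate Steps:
P = -30
s(R) = -16 + 4*R (s(R) = -8 + (R - 2)*4 = -8 + (-2 + R)*4 = -8 + (-8 + 4*R) = -16 + 4*R)
q(f) = 1 (q(f) = -¼*(-4) = 1)
J(E, A) = (-16 + 5*A)/(2*E) (J(E, A) = (A + (-16 + 4*A))/(E + E) = (-16 + 5*A)/((2*E)) = (-16 + 5*A)*(1/(2*E)) = (-16 + 5*A)/(2*E))
t(w, F) = -30 (t(w, F) = -30/1 = -30*1 = -30)
t(J(15, -7), -104) + (-502 - 13977) = -30 + (-502 - 13977) = -30 - 14479 = -14509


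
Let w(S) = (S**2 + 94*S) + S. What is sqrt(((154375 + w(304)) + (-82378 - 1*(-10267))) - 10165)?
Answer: sqrt(193395) ≈ 439.77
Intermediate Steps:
w(S) = S**2 + 95*S
sqrt(((154375 + w(304)) + (-82378 - 1*(-10267))) - 10165) = sqrt(((154375 + 304*(95 + 304)) + (-82378 - 1*(-10267))) - 10165) = sqrt(((154375 + 304*399) + (-82378 + 10267)) - 10165) = sqrt(((154375 + 121296) - 72111) - 10165) = sqrt((275671 - 72111) - 10165) = sqrt(203560 - 10165) = sqrt(193395)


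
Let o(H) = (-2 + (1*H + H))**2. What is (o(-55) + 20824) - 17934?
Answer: 15434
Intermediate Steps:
o(H) = (-2 + 2*H)**2 (o(H) = (-2 + (H + H))**2 = (-2 + 2*H)**2)
(o(-55) + 20824) - 17934 = (4*(-1 - 55)**2 + 20824) - 17934 = (4*(-56)**2 + 20824) - 17934 = (4*3136 + 20824) - 17934 = (12544 + 20824) - 17934 = 33368 - 17934 = 15434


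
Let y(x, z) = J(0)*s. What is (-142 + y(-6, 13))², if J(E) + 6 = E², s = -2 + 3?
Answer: 21904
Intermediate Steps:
s = 1
J(E) = -6 + E²
y(x, z) = -6 (y(x, z) = (-6 + 0²)*1 = (-6 + 0)*1 = -6*1 = -6)
(-142 + y(-6, 13))² = (-142 - 6)² = (-148)² = 21904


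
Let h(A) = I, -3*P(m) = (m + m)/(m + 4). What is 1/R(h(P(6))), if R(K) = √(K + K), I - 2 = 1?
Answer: √6/6 ≈ 0.40825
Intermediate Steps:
P(m) = -2*m/(3*(4 + m)) (P(m) = -(m + m)/(3*(m + 4)) = -2*m/(3*(4 + m)))
I = 3 (I = 2 + 1 = 3)
h(A) = 3
R(K) = √2*√K (R(K) = √(2*K) = √2*√K)
1/R(h(P(6))) = 1/(√2*√3) = 1/(√6) = √6/6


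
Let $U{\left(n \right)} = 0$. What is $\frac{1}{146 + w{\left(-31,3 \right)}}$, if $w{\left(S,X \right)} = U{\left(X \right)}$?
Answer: $\frac{1}{146} \approx 0.0068493$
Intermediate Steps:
$w{\left(S,X \right)} = 0$
$\frac{1}{146 + w{\left(-31,3 \right)}} = \frac{1}{146 + 0} = \frac{1}{146}$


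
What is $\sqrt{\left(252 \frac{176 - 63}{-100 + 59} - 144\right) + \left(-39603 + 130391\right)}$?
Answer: $\frac{2 \sqrt{37801262}}{41} \approx 299.92$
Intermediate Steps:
$\sqrt{\left(252 \frac{176 - 63}{-100 + 59} - 144\right) + \left(-39603 + 130391\right)} = \sqrt{\left(252 \frac{113}{-41} - 144\right) + 90788} = \sqrt{\left(252 \cdot 113 \left(- \frac{1}{41}\right) - 144\right) + 90788} = \sqrt{\left(252 \left(- \frac{113}{41}\right) - 144\right) + 90788} = \sqrt{\left(- \frac{28476}{41} - 144\right) + 90788} = \sqrt{- \frac{34380}{41} + 90788} = \sqrt{\frac{3687928}{41}} = \frac{2 \sqrt{37801262}}{41}$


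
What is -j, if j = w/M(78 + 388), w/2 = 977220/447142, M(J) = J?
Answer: -488610/52092043 ≈ -0.0093797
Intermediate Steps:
w = 977220/223571 (w = 2*(977220/447142) = 2*(977220*(1/447142)) = 2*(488610/223571) = 977220/223571 ≈ 4.3710)
j = 488610/52092043 (j = 977220/(223571*(78 + 388)) = (977220/223571)/466 = (977220/223571)*(1/466) = 488610/52092043 ≈ 0.0093797)
-j = -1*488610/52092043 = -488610/52092043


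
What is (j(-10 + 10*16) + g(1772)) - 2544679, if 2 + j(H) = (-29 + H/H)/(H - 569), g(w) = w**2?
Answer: 249431985/419 ≈ 5.9530e+5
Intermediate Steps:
j(H) = -2 - 28/(-569 + H) (j(H) = -2 + (-29 + H/H)/(H - 569) = -2 + (-29 + 1)/(-569 + H) = -2 - 28/(-569 + H))
(j(-10 + 10*16) + g(1772)) - 2544679 = (2*(555 - (-10 + 10*16))/(-569 + (-10 + 10*16)) + 1772**2) - 2544679 = (2*(555 - (-10 + 160))/(-569 + (-10 + 160)) + 3139984) - 2544679 = (2*(555 - 1*150)/(-569 + 150) + 3139984) - 2544679 = (2*(555 - 150)/(-419) + 3139984) - 2544679 = (2*(-1/419)*405 + 3139984) - 2544679 = (-810/419 + 3139984) - 2544679 = 1315652486/419 - 2544679 = 249431985/419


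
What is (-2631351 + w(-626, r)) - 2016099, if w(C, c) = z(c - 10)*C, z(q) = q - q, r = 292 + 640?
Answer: -4647450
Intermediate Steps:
r = 932
z(q) = 0
w(C, c) = 0 (w(C, c) = 0*C = 0)
(-2631351 + w(-626, r)) - 2016099 = (-2631351 + 0) - 2016099 = -2631351 - 2016099 = -4647450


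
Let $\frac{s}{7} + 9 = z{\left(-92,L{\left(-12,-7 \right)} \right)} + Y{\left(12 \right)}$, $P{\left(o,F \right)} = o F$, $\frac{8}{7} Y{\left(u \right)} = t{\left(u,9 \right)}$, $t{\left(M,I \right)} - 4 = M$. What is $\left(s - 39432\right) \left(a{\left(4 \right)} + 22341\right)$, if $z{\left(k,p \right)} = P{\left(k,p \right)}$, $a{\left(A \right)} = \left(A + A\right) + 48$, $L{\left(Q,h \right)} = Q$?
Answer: $-709290593$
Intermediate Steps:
$t{\left(M,I \right)} = 4 + M$
$Y{\left(u \right)} = \frac{7}{2} + \frac{7 u}{8}$ ($Y{\left(u \right)} = \frac{7 \left(4 + u\right)}{8} = \frac{7}{2} + \frac{7 u}{8}$)
$a{\left(A \right)} = 48 + 2 A$ ($a{\left(A \right)} = 2 A + 48 = 48 + 2 A$)
$P{\left(o,F \right)} = F o$
$z{\left(k,p \right)} = k p$ ($z{\left(k,p \right)} = p k = k p$)
$s = 7763$ ($s = -63 + 7 \left(\left(-92\right) \left(-12\right) + \left(\frac{7}{2} + \frac{7}{8} \cdot 12\right)\right) = -63 + 7 \left(1104 + \left(\frac{7}{2} + \frac{21}{2}\right)\right) = -63 + 7 \left(1104 + 14\right) = -63 + 7 \cdot 1118 = -63 + 7826 = 7763$)
$\left(s - 39432\right) \left(a{\left(4 \right)} + 22341\right) = \left(7763 - 39432\right) \left(\left(48 + 2 \cdot 4\right) + 22341\right) = - 31669 \left(\left(48 + 8\right) + 22341\right) = - 31669 \left(56 + 22341\right) = \left(-31669\right) 22397 = -709290593$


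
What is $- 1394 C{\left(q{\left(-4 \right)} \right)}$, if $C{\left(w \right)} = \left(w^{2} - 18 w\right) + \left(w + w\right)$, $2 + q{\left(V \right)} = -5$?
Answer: $-224434$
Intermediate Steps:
$q{\left(V \right)} = -7$ ($q{\left(V \right)} = -2 - 5 = -7$)
$C{\left(w \right)} = w^{2} - 16 w$ ($C{\left(w \right)} = \left(w^{2} - 18 w\right) + 2 w = w^{2} - 16 w$)
$- 1394 C{\left(q{\left(-4 \right)} \right)} = - 1394 \left(- 7 \left(-16 - 7\right)\right) = - 1394 \left(\left(-7\right) \left(-23\right)\right) = \left(-1394\right) 161 = -224434$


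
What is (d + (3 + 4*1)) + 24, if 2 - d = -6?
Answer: 39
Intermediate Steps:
d = 8 (d = 2 - 1*(-6) = 2 + 6 = 8)
(d + (3 + 4*1)) + 24 = (8 + (3 + 4*1)) + 24 = (8 + (3 + 4)) + 24 = (8 + 7) + 24 = 15 + 24 = 39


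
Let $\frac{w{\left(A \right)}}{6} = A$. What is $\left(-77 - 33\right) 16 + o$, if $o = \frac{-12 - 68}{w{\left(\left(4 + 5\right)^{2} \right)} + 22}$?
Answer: $- \frac{223540}{127} \approx -1760.2$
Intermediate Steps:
$w{\left(A \right)} = 6 A$
$o = - \frac{20}{127}$ ($o = \frac{-12 - 68}{6 \left(4 + 5\right)^{2} + 22} = - \frac{80}{6 \cdot 9^{2} + 22} = - \frac{80}{6 \cdot 81 + 22} = - \frac{80}{486 + 22} = - \frac{80}{508} = \left(-80\right) \frac{1}{508} = - \frac{20}{127} \approx -0.15748$)
$\left(-77 - 33\right) 16 + o = \left(-77 - 33\right) 16 - \frac{20}{127} = \left(-110\right) 16 - \frac{20}{127} = -1760 - \frac{20}{127} = - \frac{223540}{127}$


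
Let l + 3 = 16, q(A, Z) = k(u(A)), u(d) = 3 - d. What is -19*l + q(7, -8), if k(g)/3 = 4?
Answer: -235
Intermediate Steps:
k(g) = 12 (k(g) = 3*4 = 12)
q(A, Z) = 12
l = 13 (l = -3 + 16 = 13)
-19*l + q(7, -8) = -19*13 + 12 = -247 + 12 = -235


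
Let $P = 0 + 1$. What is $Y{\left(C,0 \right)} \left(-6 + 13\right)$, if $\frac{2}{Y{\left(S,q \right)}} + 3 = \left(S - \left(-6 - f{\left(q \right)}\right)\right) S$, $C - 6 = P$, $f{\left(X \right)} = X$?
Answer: $\frac{7}{44} \approx 0.15909$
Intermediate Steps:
$P = 1$
$C = 7$ ($C = 6 + 1 = 7$)
$Y{\left(S,q \right)} = \frac{2}{-3 + S \left(6 + S + q\right)}$ ($Y{\left(S,q \right)} = \frac{2}{-3 + \left(S + \left(\left(q + 2\right) - -4\right)\right) S} = \frac{2}{-3 + \left(S + \left(\left(2 + q\right) + 4\right)\right) S} = \frac{2}{-3 + \left(S + \left(6 + q\right)\right) S} = \frac{2}{-3 + \left(6 + S + q\right) S} = \frac{2}{-3 + S \left(6 + S + q\right)}$)
$Y{\left(C,0 \right)} \left(-6 + 13\right) = \frac{2}{-3 + 7^{2} + 6 \cdot 7 + 7 \cdot 0} \left(-6 + 13\right) = \frac{2}{-3 + 49 + 42 + 0} \cdot 7 = \frac{2}{88} \cdot 7 = 2 \cdot \frac{1}{88} \cdot 7 = \frac{1}{44} \cdot 7 = \frac{7}{44}$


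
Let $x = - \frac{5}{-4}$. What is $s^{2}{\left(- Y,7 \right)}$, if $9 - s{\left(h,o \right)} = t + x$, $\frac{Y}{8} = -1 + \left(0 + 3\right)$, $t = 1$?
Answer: $\frac{729}{16} \approx 45.563$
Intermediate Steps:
$Y = 16$ ($Y = 8 \left(-1 + \left(0 + 3\right)\right) = 8 \left(-1 + 3\right) = 8 \cdot 2 = 16$)
$x = \frac{5}{4}$ ($x = \left(-5\right) \left(- \frac{1}{4}\right) = \frac{5}{4} \approx 1.25$)
$s{\left(h,o \right)} = \frac{27}{4}$ ($s{\left(h,o \right)} = 9 - \left(1 + \frac{5}{4}\right) = 9 - \frac{9}{4} = \frac{27}{4}$)
$s^{2}{\left(- Y,7 \right)} = \left(\frac{27}{4}\right)^{2} = \frac{729}{16}$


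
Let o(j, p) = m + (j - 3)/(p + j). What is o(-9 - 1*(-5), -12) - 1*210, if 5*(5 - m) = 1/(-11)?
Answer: -179999/880 ≈ -204.54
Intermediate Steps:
m = 276/55 (m = 5 - ⅕/(-11) = 5 - ⅕*(-1/11) = 5 + 1/55 = 276/55 ≈ 5.0182)
o(j, p) = 276/55 + (-3 + j)/(j + p) (o(j, p) = 276/55 + (j - 3)/(p + j) = 276/55 + (-3 + j)/(j + p))
o(-9 - 1*(-5), -12) - 1*210 = (-165 + 276*(-12) + 331*(-9 - 1*(-5)))/(55*((-9 - 1*(-5)) - 12)) - 1*210 = (-165 - 3312 + 331*(-9 + 5))/(55*((-9 + 5) - 12)) - 210 = (-165 - 3312 + 331*(-4))/(55*(-4 - 12)) - 210 = (1/55)*(-165 - 3312 - 1324)/(-16) - 210 = (1/55)*(-1/16)*(-4801) - 210 = 4801/880 - 210 = -179999/880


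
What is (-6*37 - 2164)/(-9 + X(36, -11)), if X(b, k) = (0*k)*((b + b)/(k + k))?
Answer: 2386/9 ≈ 265.11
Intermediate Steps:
X(b, k) = 0 (X(b, k) = 0*((2*b)/((2*k))) = 0*((2*b)*(1/(2*k))) = 0*(b/k) = 0)
(-6*37 - 2164)/(-9 + X(36, -11)) = (-6*37 - 2164)/(-9 + 0) = (-222 - 2164)/(-9) = -2386*(-⅑) = 2386/9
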